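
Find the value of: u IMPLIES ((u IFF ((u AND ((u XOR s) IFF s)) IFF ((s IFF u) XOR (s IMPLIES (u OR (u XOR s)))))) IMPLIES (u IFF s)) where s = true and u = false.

true

u XOR s = false XOR true = true
(u XOR s) IFF s = true IFF true = true
u AND ((u XOR s) IFF s) = false AND true = false
s IFF u = true IFF false = false
u XOR s = false XOR true = true
u OR (u XOR s) = false OR true = true
s IMPLIES (u OR (u XOR s)) = true IMPLIES true = true
(s IFF u) XOR (s IMPLIES (u OR (u XOR s))) = false XOR true = true
(u AND ((u XOR s) IFF s)) IFF ((s IFF u) XOR (s IMPLIES (u OR (u XOR s)))) = false IFF true = false
u IFF ((u AND ((u XOR s) IFF s)) IFF ((s IFF u) XOR (s IMPLIES (u OR (u XOR s))))) = false IFF false = true
u IFF s = false IFF true = false
(u IFF ((u AND ((u XOR s) IFF s)) IFF ((s IFF u) XOR (s IMPLIES (u OR (u XOR s)))))) IMPLIES (u IFF s) = true IMPLIES false = false
u IMPLIES ((u IFF ((u AND ((u XOR s) IFF s)) IFF ((s IFF u) XOR (s IMPLIES (u OR (u XOR s)))))) IMPLIES (u IFF s)) = false IMPLIES false = true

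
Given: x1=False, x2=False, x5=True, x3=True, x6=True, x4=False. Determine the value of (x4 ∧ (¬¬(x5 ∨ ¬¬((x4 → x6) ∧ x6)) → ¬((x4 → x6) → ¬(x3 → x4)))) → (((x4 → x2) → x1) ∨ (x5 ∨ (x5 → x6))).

x4 → x6 = False → True = True
(x4 → x6) ∧ x6 = True ∧ True = True
¬((x4 → x6) ∧ x6) = ¬True = False
¬¬((x4 → x6) ∧ x6) = ¬False = True
x5 ∨ ¬¬((x4 → x6) ∧ x6) = True ∨ True = True
¬(x5 ∨ ¬¬((x4 → x6) ∧ x6)) = ¬True = False
¬¬(x5 ∨ ¬¬((x4 → x6) ∧ x6)) = ¬False = True
x4 → x6 = False → True = True
x3 → x4 = True → False = False
¬(x3 → x4) = ¬False = True
(x4 → x6) → ¬(x3 → x4) = True → True = True
¬((x4 → x6) → ¬(x3 → x4)) = ¬True = False
¬¬(x5 ∨ ¬¬((x4 → x6) ∧ x6)) → ¬((x4 → x6) → ¬(x3 → x4)) = True → False = False
x4 ∧ (¬¬(x5 ∨ ¬¬((x4 → x6) ∧ x6)) → ¬((x4 → x6) → ¬(x3 → x4))) = False ∧ False = False
x4 → x2 = False → False = True
(x4 → x2) → x1 = True → False = False
x5 → x6 = True → True = True
x5 ∨ (x5 → x6) = True ∨ True = True
((x4 → x2) → x1) ∨ (x5 ∨ (x5 → x6)) = False ∨ True = True
(x4 ∧ (¬¬(x5 ∨ ¬¬((x4 → x6) ∧ x6)) → ¬((x4 → x6) → ¬(x3 → x4)))) → (((x4 → x2) → x1) ∨ (x5 ∨ (x5 → x6))) = False → True = True

True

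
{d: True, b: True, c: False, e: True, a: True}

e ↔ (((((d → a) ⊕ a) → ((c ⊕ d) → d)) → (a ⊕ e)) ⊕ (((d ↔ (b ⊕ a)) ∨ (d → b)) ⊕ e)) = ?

Substituting d=True, b=True, c=False, e=True, a=True:
d → a = True → True = True
(d → a) ⊕ a = True ⊕ True = False
c ⊕ d = False ⊕ True = True
(c ⊕ d) → d = True → True = True
((d → a) ⊕ a) → ((c ⊕ d) → d) = False → True = True
a ⊕ e = True ⊕ True = False
(((d → a) ⊕ a) → ((c ⊕ d) → d)) → (a ⊕ e) = True → False = False
b ⊕ a = True ⊕ True = False
d ↔ (b ⊕ a) = True ↔ False = False
d → b = True → True = True
(d ↔ (b ⊕ a)) ∨ (d → b) = False ∨ True = True
((d ↔ (b ⊕ a)) ∨ (d → b)) ⊕ e = True ⊕ True = False
((((d → a) ⊕ a) → ((c ⊕ d) → d)) → (a ⊕ e)) ⊕ (((d ↔ (b ⊕ a)) ∨ (d → b)) ⊕ e) = False ⊕ False = False
e ↔ (((((d → a) ⊕ a) → ((c ⊕ d) → d)) → (a ⊕ e)) ⊕ (((d ↔ (b ⊕ a)) ∨ (d → b)) ⊕ e)) = True ↔ False = False

False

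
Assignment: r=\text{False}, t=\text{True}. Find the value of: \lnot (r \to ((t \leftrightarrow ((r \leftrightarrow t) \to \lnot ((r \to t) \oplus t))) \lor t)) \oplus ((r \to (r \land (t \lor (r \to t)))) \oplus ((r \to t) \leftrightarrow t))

\text{False}

Substituting r=\text{False}, t=\text{True}:
r \leftrightarrow t = \text{False} \leftrightarrow \text{True} = \text{False}
r \to t = \text{False} \to \text{True} = \text{True}
(r \to t) \oplus t = \text{True} \oplus \text{True} = \text{False}
\lnot ((r \to t) \oplus t) = \lnot \text{False} = \text{True}
(r \leftrightarrow t) \to \lnot ((r \to t) \oplus t) = \text{False} \to \text{True} = \text{True}
t \leftrightarrow ((r \leftrightarrow t) \to \lnot ((r \to t) \oplus t)) = \text{True} \leftrightarrow \text{True} = \text{True}
(t \leftrightarrow ((r \leftrightarrow t) \to \lnot ((r \to t) \oplus t))) \lor t = \text{True} \lor \text{True} = \text{True}
r \to ((t \leftrightarrow ((r \leftrightarrow t) \to \lnot ((r \to t) \oplus t))) \lor t) = \text{False} \to \text{True} = \text{True}
\lnot (r \to ((t \leftrightarrow ((r \leftrightarrow t) \to \lnot ((r \to t) \oplus t))) \lor t)) = \lnot \text{True} = \text{False}
r \to t = \text{False} \to \text{True} = \text{True}
t \lor (r \to t) = \text{True} \lor \text{True} = \text{True}
r \land (t \lor (r \to t)) = \text{False} \land \text{True} = \text{False}
r \to (r \land (t \lor (r \to t))) = \text{False} \to \text{False} = \text{True}
r \to t = \text{False} \to \text{True} = \text{True}
(r \to t) \leftrightarrow t = \text{True} \leftrightarrow \text{True} = \text{True}
(r \to (r \land (t \lor (r \to t)))) \oplus ((r \to t) \leftrightarrow t) = \text{True} \oplus \text{True} = \text{False}
\lnot (r \to ((t \leftrightarrow ((r \leftrightarrow t) \to \lnot ((r \to t) \oplus t))) \lor t)) \oplus ((r \to (r \land (t \lor (r \to t)))) \oplus ((r \to t) \leftrightarrow t)) = \text{False} \oplus \text{False} = \text{False}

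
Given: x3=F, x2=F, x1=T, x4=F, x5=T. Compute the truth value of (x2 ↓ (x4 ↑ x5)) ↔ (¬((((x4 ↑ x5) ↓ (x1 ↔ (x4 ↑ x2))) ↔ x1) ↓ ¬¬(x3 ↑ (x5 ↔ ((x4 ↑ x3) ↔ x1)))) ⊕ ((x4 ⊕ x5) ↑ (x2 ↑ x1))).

x4 ↑ x5 = F ↑ T = T
x2 ↓ (x4 ↑ x5) = F ↓ T = F
x4 ↑ x5 = F ↑ T = T
x4 ↑ x2 = F ↑ F = T
x1 ↔ (x4 ↑ x2) = T ↔ T = T
(x4 ↑ x5) ↓ (x1 ↔ (x4 ↑ x2)) = T ↓ T = F
((x4 ↑ x5) ↓ (x1 ↔ (x4 ↑ x2))) ↔ x1 = F ↔ T = F
x4 ↑ x3 = F ↑ F = T
(x4 ↑ x3) ↔ x1 = T ↔ T = T
x5 ↔ ((x4 ↑ x3) ↔ x1) = T ↔ T = T
x3 ↑ (x5 ↔ ((x4 ↑ x3) ↔ x1)) = F ↑ T = T
¬(x3 ↑ (x5 ↔ ((x4 ↑ x3) ↔ x1))) = ¬T = F
¬¬(x3 ↑ (x5 ↔ ((x4 ↑ x3) ↔ x1))) = ¬F = T
(((x4 ↑ x5) ↓ (x1 ↔ (x4 ↑ x2))) ↔ x1) ↓ ¬¬(x3 ↑ (x5 ↔ ((x4 ↑ x3) ↔ x1))) = F ↓ T = F
¬((((x4 ↑ x5) ↓ (x1 ↔ (x4 ↑ x2))) ↔ x1) ↓ ¬¬(x3 ↑ (x5 ↔ ((x4 ↑ x3) ↔ x1)))) = ¬F = T
x4 ⊕ x5 = F ⊕ T = T
x2 ↑ x1 = F ↑ T = T
(x4 ⊕ x5) ↑ (x2 ↑ x1) = T ↑ T = F
¬((((x4 ↑ x5) ↓ (x1 ↔ (x4 ↑ x2))) ↔ x1) ↓ ¬¬(x3 ↑ (x5 ↔ ((x4 ↑ x3) ↔ x1)))) ⊕ ((x4 ⊕ x5) ↑ (x2 ↑ x1)) = T ⊕ F = T
(x2 ↓ (x4 ↑ x5)) ↔ (¬((((x4 ↑ x5) ↓ (x1 ↔ (x4 ↑ x2))) ↔ x1) ↓ ¬¬(x3 ↑ (x5 ↔ ((x4 ↑ x3) ↔ x1)))) ⊕ ((x4 ⊕ x5) ↑ (x2 ↑ x1))) = F ↔ T = F

F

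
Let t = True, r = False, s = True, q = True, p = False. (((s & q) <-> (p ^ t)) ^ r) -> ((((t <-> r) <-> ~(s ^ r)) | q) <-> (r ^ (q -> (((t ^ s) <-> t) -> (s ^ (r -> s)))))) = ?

True

s & q = True & True = True
p ^ t = False ^ True = True
(s & q) <-> (p ^ t) = True <-> True = True
((s & q) <-> (p ^ t)) ^ r = True ^ False = True
t <-> r = True <-> False = False
s ^ r = True ^ False = True
~(s ^ r) = ~True = False
(t <-> r) <-> ~(s ^ r) = False <-> False = True
((t <-> r) <-> ~(s ^ r)) | q = True | True = True
t ^ s = True ^ True = False
(t ^ s) <-> t = False <-> True = False
r -> s = False -> True = True
s ^ (r -> s) = True ^ True = False
((t ^ s) <-> t) -> (s ^ (r -> s)) = False -> False = True
q -> (((t ^ s) <-> t) -> (s ^ (r -> s))) = True -> True = True
r ^ (q -> (((t ^ s) <-> t) -> (s ^ (r -> s)))) = False ^ True = True
(((t <-> r) <-> ~(s ^ r)) | q) <-> (r ^ (q -> (((t ^ s) <-> t) -> (s ^ (r -> s))))) = True <-> True = True
(((s & q) <-> (p ^ t)) ^ r) -> ((((t <-> r) <-> ~(s ^ r)) | q) <-> (r ^ (q -> (((t ^ s) <-> t) -> (s ^ (r -> s)))))) = True -> True = True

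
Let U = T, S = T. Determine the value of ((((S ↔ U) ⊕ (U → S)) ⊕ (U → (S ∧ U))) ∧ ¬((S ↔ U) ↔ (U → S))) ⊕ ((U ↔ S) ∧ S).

S ↔ U = T ↔ T = T
U → S = T → T = T
(S ↔ U) ⊕ (U → S) = T ⊕ T = F
S ∧ U = T ∧ T = T
U → (S ∧ U) = T → T = T
((S ↔ U) ⊕ (U → S)) ⊕ (U → (S ∧ U)) = F ⊕ T = T
S ↔ U = T ↔ T = T
U → S = T → T = T
(S ↔ U) ↔ (U → S) = T ↔ T = T
¬((S ↔ U) ↔ (U → S)) = ¬T = F
(((S ↔ U) ⊕ (U → S)) ⊕ (U → (S ∧ U))) ∧ ¬((S ↔ U) ↔ (U → S)) = T ∧ F = F
U ↔ S = T ↔ T = T
(U ↔ S) ∧ S = T ∧ T = T
((((S ↔ U) ⊕ (U → S)) ⊕ (U → (S ∧ U))) ∧ ¬((S ↔ U) ↔ (U → S))) ⊕ ((U ↔ S) ∧ S) = F ⊕ T = T

T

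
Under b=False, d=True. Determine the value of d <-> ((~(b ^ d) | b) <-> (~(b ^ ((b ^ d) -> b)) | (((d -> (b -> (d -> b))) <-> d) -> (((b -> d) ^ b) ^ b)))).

False

b ^ d = False ^ True = True
~(b ^ d) = ~True = False
~(b ^ d) | b = False | False = False
b ^ d = False ^ True = True
(b ^ d) -> b = True -> False = False
b ^ ((b ^ d) -> b) = False ^ False = False
~(b ^ ((b ^ d) -> b)) = ~False = True
d -> b = True -> False = False
b -> (d -> b) = False -> False = True
d -> (b -> (d -> b)) = True -> True = True
(d -> (b -> (d -> b))) <-> d = True <-> True = True
b -> d = False -> True = True
(b -> d) ^ b = True ^ False = True
((b -> d) ^ b) ^ b = True ^ False = True
((d -> (b -> (d -> b))) <-> d) -> (((b -> d) ^ b) ^ b) = True -> True = True
~(b ^ ((b ^ d) -> b)) | (((d -> (b -> (d -> b))) <-> d) -> (((b -> d) ^ b) ^ b)) = True | True = True
(~(b ^ d) | b) <-> (~(b ^ ((b ^ d) -> b)) | (((d -> (b -> (d -> b))) <-> d) -> (((b -> d) ^ b) ^ b))) = False <-> True = False
d <-> ((~(b ^ d) | b) <-> (~(b ^ ((b ^ d) -> b)) | (((d -> (b -> (d -> b))) <-> d) -> (((b -> d) ^ b) ^ b)))) = True <-> False = False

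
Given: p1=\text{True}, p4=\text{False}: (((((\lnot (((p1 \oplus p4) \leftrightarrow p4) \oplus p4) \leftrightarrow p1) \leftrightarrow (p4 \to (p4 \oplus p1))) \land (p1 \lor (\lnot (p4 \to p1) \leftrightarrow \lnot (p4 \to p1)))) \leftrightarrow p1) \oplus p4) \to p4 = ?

\text{False}

p1 \oplus p4 = \text{True} \oplus \text{False} = \text{True}
(p1 \oplus p4) \leftrightarrow p4 = \text{True} \leftrightarrow \text{False} = \text{False}
((p1 \oplus p4) \leftrightarrow p4) \oplus p4 = \text{False} \oplus \text{False} = \text{False}
\lnot (((p1 \oplus p4) \leftrightarrow p4) \oplus p4) = \lnot \text{False} = \text{True}
\lnot (((p1 \oplus p4) \leftrightarrow p4) \oplus p4) \leftrightarrow p1 = \text{True} \leftrightarrow \text{True} = \text{True}
p4 \oplus p1 = \text{False} \oplus \text{True} = \text{True}
p4 \to (p4 \oplus p1) = \text{False} \to \text{True} = \text{True}
(\lnot (((p1 \oplus p4) \leftrightarrow p4) \oplus p4) \leftrightarrow p1) \leftrightarrow (p4 \to (p4 \oplus p1)) = \text{True} \leftrightarrow \text{True} = \text{True}
p4 \to p1 = \text{False} \to \text{True} = \text{True}
\lnot (p4 \to p1) = \lnot \text{True} = \text{False}
p4 \to p1 = \text{False} \to \text{True} = \text{True}
\lnot (p4 \to p1) = \lnot \text{True} = \text{False}
\lnot (p4 \to p1) \leftrightarrow \lnot (p4 \to p1) = \text{False} \leftrightarrow \text{False} = \text{True}
p1 \lor (\lnot (p4 \to p1) \leftrightarrow \lnot (p4 \to p1)) = \text{True} \lor \text{True} = \text{True}
((\lnot (((p1 \oplus p4) \leftrightarrow p4) \oplus p4) \leftrightarrow p1) \leftrightarrow (p4 \to (p4 \oplus p1))) \land (p1 \lor (\lnot (p4 \to p1) \leftrightarrow \lnot (p4 \to p1))) = \text{True} \land \text{True} = \text{True}
(((\lnot (((p1 \oplus p4) \leftrightarrow p4) \oplus p4) \leftrightarrow p1) \leftrightarrow (p4 \to (p4 \oplus p1))) \land (p1 \lor (\lnot (p4 \to p1) \leftrightarrow \lnot (p4 \to p1)))) \leftrightarrow p1 = \text{True} \leftrightarrow \text{True} = \text{True}
((((\lnot (((p1 \oplus p4) \leftrightarrow p4) \oplus p4) \leftrightarrow p1) \leftrightarrow (p4 \to (p4 \oplus p1))) \land (p1 \lor (\lnot (p4 \to p1) \leftrightarrow \lnot (p4 \to p1)))) \leftrightarrow p1) \oplus p4 = \text{True} \oplus \text{False} = \text{True}
(((((\lnot (((p1 \oplus p4) \leftrightarrow p4) \oplus p4) \leftrightarrow p1) \leftrightarrow (p4 \to (p4 \oplus p1))) \land (p1 \lor (\lnot (p4 \to p1) \leftrightarrow \lnot (p4 \to p1)))) \leftrightarrow p1) \oplus p4) \to p4 = \text{True} \to \text{False} = \text{False}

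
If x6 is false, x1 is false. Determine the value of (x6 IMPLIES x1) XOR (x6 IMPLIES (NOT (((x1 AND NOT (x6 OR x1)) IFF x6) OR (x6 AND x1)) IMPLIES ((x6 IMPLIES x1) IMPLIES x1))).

Substituting x6=F, x1=F:
x6 IMPLIES x1 = F IMPLIES F = T
x6 OR x1 = F OR F = F
NOT (x6 OR x1) = NOT F = T
x1 AND NOT (x6 OR x1) = F AND T = F
(x1 AND NOT (x6 OR x1)) IFF x6 = F IFF F = T
x6 AND x1 = F AND F = F
((x1 AND NOT (x6 OR x1)) IFF x6) OR (x6 AND x1) = T OR F = T
NOT (((x1 AND NOT (x6 OR x1)) IFF x6) OR (x6 AND x1)) = NOT T = F
x6 IMPLIES x1 = F IMPLIES F = T
(x6 IMPLIES x1) IMPLIES x1 = T IMPLIES F = F
NOT (((x1 AND NOT (x6 OR x1)) IFF x6) OR (x6 AND x1)) IMPLIES ((x6 IMPLIES x1) IMPLIES x1) = F IMPLIES F = T
x6 IMPLIES (NOT (((x1 AND NOT (x6 OR x1)) IFF x6) OR (x6 AND x1)) IMPLIES ((x6 IMPLIES x1) IMPLIES x1)) = F IMPLIES T = T
(x6 IMPLIES x1) XOR (x6 IMPLIES (NOT (((x1 AND NOT (x6 OR x1)) IFF x6) OR (x6 AND x1)) IMPLIES ((x6 IMPLIES x1) IMPLIES x1))) = T XOR T = F

F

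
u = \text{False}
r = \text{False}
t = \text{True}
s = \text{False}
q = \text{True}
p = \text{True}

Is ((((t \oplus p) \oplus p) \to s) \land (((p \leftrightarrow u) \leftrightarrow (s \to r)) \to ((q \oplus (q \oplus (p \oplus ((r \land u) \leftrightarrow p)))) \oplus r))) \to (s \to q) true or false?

\text{True}

Substituting u=\text{False}, r=\text{False}, t=\text{True}, s=\text{False}, q=\text{True}, p=\text{True}:
t \oplus p = \text{True} \oplus \text{True} = \text{False}
(t \oplus p) \oplus p = \text{False} \oplus \text{True} = \text{True}
((t \oplus p) \oplus p) \to s = \text{True} \to \text{False} = \text{False}
p \leftrightarrow u = \text{True} \leftrightarrow \text{False} = \text{False}
s \to r = \text{False} \to \text{False} = \text{True}
(p \leftrightarrow u) \leftrightarrow (s \to r) = \text{False} \leftrightarrow \text{True} = \text{False}
r \land u = \text{False} \land \text{False} = \text{False}
(r \land u) \leftrightarrow p = \text{False} \leftrightarrow \text{True} = \text{False}
p \oplus ((r \land u) \leftrightarrow p) = \text{True} \oplus \text{False} = \text{True}
q \oplus (p \oplus ((r \land u) \leftrightarrow p)) = \text{True} \oplus \text{True} = \text{False}
q \oplus (q \oplus (p \oplus ((r \land u) \leftrightarrow p))) = \text{True} \oplus \text{False} = \text{True}
(q \oplus (q \oplus (p \oplus ((r \land u) \leftrightarrow p)))) \oplus r = \text{True} \oplus \text{False} = \text{True}
((p \leftrightarrow u) \leftrightarrow (s \to r)) \to ((q \oplus (q \oplus (p \oplus ((r \land u) \leftrightarrow p)))) \oplus r) = \text{False} \to \text{True} = \text{True}
(((t \oplus p) \oplus p) \to s) \land (((p \leftrightarrow u) \leftrightarrow (s \to r)) \to ((q \oplus (q \oplus (p \oplus ((r \land u) \leftrightarrow p)))) \oplus r)) = \text{False} \land \text{True} = \text{False}
s \to q = \text{False} \to \text{True} = \text{True}
((((t \oplus p) \oplus p) \to s) \land (((p \leftrightarrow u) \leftrightarrow (s \to r)) \to ((q \oplus (q \oplus (p \oplus ((r \land u) \leftrightarrow p)))) \oplus r))) \to (s \to q) = \text{False} \to \text{True} = \text{True}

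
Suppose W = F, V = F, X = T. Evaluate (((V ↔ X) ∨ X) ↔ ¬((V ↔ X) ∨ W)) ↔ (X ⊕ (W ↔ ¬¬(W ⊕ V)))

V ↔ X = F ↔ T = F
(V ↔ X) ∨ X = F ∨ T = T
V ↔ X = F ↔ T = F
(V ↔ X) ∨ W = F ∨ F = F
¬((V ↔ X) ∨ W) = ¬F = T
((V ↔ X) ∨ X) ↔ ¬((V ↔ X) ∨ W) = T ↔ T = T
W ⊕ V = F ⊕ F = F
¬(W ⊕ V) = ¬F = T
¬¬(W ⊕ V) = ¬T = F
W ↔ ¬¬(W ⊕ V) = F ↔ F = T
X ⊕ (W ↔ ¬¬(W ⊕ V)) = T ⊕ T = F
(((V ↔ X) ∨ X) ↔ ¬((V ↔ X) ∨ W)) ↔ (X ⊕ (W ↔ ¬¬(W ⊕ V))) = T ↔ F = F

F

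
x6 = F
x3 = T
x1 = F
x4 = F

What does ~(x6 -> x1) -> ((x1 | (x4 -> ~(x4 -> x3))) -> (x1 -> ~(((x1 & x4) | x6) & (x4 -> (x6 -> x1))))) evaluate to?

T

x6 -> x1 = F -> F = T
~(x6 -> x1) = ~T = F
x4 -> x3 = F -> T = T
~(x4 -> x3) = ~T = F
x4 -> ~(x4 -> x3) = F -> F = T
x1 | (x4 -> ~(x4 -> x3)) = F | T = T
x1 & x4 = F & F = F
(x1 & x4) | x6 = F | F = F
x6 -> x1 = F -> F = T
x4 -> (x6 -> x1) = F -> T = T
((x1 & x4) | x6) & (x4 -> (x6 -> x1)) = F & T = F
~(((x1 & x4) | x6) & (x4 -> (x6 -> x1))) = ~F = T
x1 -> ~(((x1 & x4) | x6) & (x4 -> (x6 -> x1))) = F -> T = T
(x1 | (x4 -> ~(x4 -> x3))) -> (x1 -> ~(((x1 & x4) | x6) & (x4 -> (x6 -> x1)))) = T -> T = T
~(x6 -> x1) -> ((x1 | (x4 -> ~(x4 -> x3))) -> (x1 -> ~(((x1 & x4) | x6) & (x4 -> (x6 -> x1))))) = F -> T = T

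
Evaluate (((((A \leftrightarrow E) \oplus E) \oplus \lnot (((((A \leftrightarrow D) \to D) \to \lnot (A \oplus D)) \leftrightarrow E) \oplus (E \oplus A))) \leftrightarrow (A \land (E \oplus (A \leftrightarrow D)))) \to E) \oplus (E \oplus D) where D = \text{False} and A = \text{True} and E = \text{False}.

Substituting D=\text{False}, A=\text{True}, E=\text{False}:
A \leftrightarrow E = \text{True} \leftrightarrow \text{False} = \text{False}
(A \leftrightarrow E) \oplus E = \text{False} \oplus \text{False} = \text{False}
A \leftrightarrow D = \text{True} \leftrightarrow \text{False} = \text{False}
(A \leftrightarrow D) \to D = \text{False} \to \text{False} = \text{True}
A \oplus D = \text{True} \oplus \text{False} = \text{True}
\lnot (A \oplus D) = \lnot \text{True} = \text{False}
((A \leftrightarrow D) \to D) \to \lnot (A \oplus D) = \text{True} \to \text{False} = \text{False}
(((A \leftrightarrow D) \to D) \to \lnot (A \oplus D)) \leftrightarrow E = \text{False} \leftrightarrow \text{False} = \text{True}
E \oplus A = \text{False} \oplus \text{True} = \text{True}
((((A \leftrightarrow D) \to D) \to \lnot (A \oplus D)) \leftrightarrow E) \oplus (E \oplus A) = \text{True} \oplus \text{True} = \text{False}
\lnot (((((A \leftrightarrow D) \to D) \to \lnot (A \oplus D)) \leftrightarrow E) \oplus (E \oplus A)) = \lnot \text{False} = \text{True}
((A \leftrightarrow E) \oplus E) \oplus \lnot (((((A \leftrightarrow D) \to D) \to \lnot (A \oplus D)) \leftrightarrow E) \oplus (E \oplus A)) = \text{False} \oplus \text{True} = \text{True}
A \leftrightarrow D = \text{True} \leftrightarrow \text{False} = \text{False}
E \oplus (A \leftrightarrow D) = \text{False} \oplus \text{False} = \text{False}
A \land (E \oplus (A \leftrightarrow D)) = \text{True} \land \text{False} = \text{False}
(((A \leftrightarrow E) \oplus E) \oplus \lnot (((((A \leftrightarrow D) \to D) \to \lnot (A \oplus D)) \leftrightarrow E) \oplus (E \oplus A))) \leftrightarrow (A \land (E \oplus (A \leftrightarrow D))) = \text{True} \leftrightarrow \text{False} = \text{False}
((((A \leftrightarrow E) \oplus E) \oplus \lnot (((((A \leftrightarrow D) \to D) \to \lnot (A \oplus D)) \leftrightarrow E) \oplus (E \oplus A))) \leftrightarrow (A \land (E \oplus (A \leftrightarrow D)))) \to E = \text{False} \to \text{False} = \text{True}
E \oplus D = \text{False} \oplus \text{False} = \text{False}
(((((A \leftrightarrow E) \oplus E) \oplus \lnot (((((A \leftrightarrow D) \to D) \to \lnot (A \oplus D)) \leftrightarrow E) \oplus (E \oplus A))) \leftrightarrow (A \land (E \oplus (A \leftrightarrow D)))) \to E) \oplus (E \oplus D) = \text{True} \oplus \text{False} = \text{True}

\text{True}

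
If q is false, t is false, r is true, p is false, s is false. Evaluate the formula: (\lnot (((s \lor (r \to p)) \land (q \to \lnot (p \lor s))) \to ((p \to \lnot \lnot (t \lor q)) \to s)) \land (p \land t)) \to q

\text{True}

Substituting q=\text{False}, t=\text{False}, r=\text{True}, p=\text{False}, s=\text{False}:
r \to p = \text{True} \to \text{False} = \text{False}
s \lor (r \to p) = \text{False} \lor \text{False} = \text{False}
p \lor s = \text{False} \lor \text{False} = \text{False}
\lnot (p \lor s) = \lnot \text{False} = \text{True}
q \to \lnot (p \lor s) = \text{False} \to \text{True} = \text{True}
(s \lor (r \to p)) \land (q \to \lnot (p \lor s)) = \text{False} \land \text{True} = \text{False}
t \lor q = \text{False} \lor \text{False} = \text{False}
\lnot (t \lor q) = \lnot \text{False} = \text{True}
\lnot \lnot (t \lor q) = \lnot \text{True} = \text{False}
p \to \lnot \lnot (t \lor q) = \text{False} \to \text{False} = \text{True}
(p \to \lnot \lnot (t \lor q)) \to s = \text{True} \to \text{False} = \text{False}
((s \lor (r \to p)) \land (q \to \lnot (p \lor s))) \to ((p \to \lnot \lnot (t \lor q)) \to s) = \text{False} \to \text{False} = \text{True}
\lnot (((s \lor (r \to p)) \land (q \to \lnot (p \lor s))) \to ((p \to \lnot \lnot (t \lor q)) \to s)) = \lnot \text{True} = \text{False}
p \land t = \text{False} \land \text{False} = \text{False}
\lnot (((s \lor (r \to p)) \land (q \to \lnot (p \lor s))) \to ((p \to \lnot \lnot (t \lor q)) \to s)) \land (p \land t) = \text{False} \land \text{False} = \text{False}
(\lnot (((s \lor (r \to p)) \land (q \to \lnot (p \lor s))) \to ((p \to \lnot \lnot (t \lor q)) \to s)) \land (p \land t)) \to q = \text{False} \to \text{False} = \text{True}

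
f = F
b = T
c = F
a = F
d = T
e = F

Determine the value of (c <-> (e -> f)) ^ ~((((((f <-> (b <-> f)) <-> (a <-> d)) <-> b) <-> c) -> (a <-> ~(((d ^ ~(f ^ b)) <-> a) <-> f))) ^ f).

e -> f = F -> F = T
c <-> (e -> f) = F <-> T = F
b <-> f = T <-> F = F
f <-> (b <-> f) = F <-> F = T
a <-> d = F <-> T = F
(f <-> (b <-> f)) <-> (a <-> d) = T <-> F = F
((f <-> (b <-> f)) <-> (a <-> d)) <-> b = F <-> T = F
(((f <-> (b <-> f)) <-> (a <-> d)) <-> b) <-> c = F <-> F = T
f ^ b = F ^ T = T
~(f ^ b) = ~T = F
d ^ ~(f ^ b) = T ^ F = T
(d ^ ~(f ^ b)) <-> a = T <-> F = F
((d ^ ~(f ^ b)) <-> a) <-> f = F <-> F = T
~(((d ^ ~(f ^ b)) <-> a) <-> f) = ~T = F
a <-> ~(((d ^ ~(f ^ b)) <-> a) <-> f) = F <-> F = T
((((f <-> (b <-> f)) <-> (a <-> d)) <-> b) <-> c) -> (a <-> ~(((d ^ ~(f ^ b)) <-> a) <-> f)) = T -> T = T
(((((f <-> (b <-> f)) <-> (a <-> d)) <-> b) <-> c) -> (a <-> ~(((d ^ ~(f ^ b)) <-> a) <-> f))) ^ f = T ^ F = T
~((((((f <-> (b <-> f)) <-> (a <-> d)) <-> b) <-> c) -> (a <-> ~(((d ^ ~(f ^ b)) <-> a) <-> f))) ^ f) = ~T = F
(c <-> (e -> f)) ^ ~((((((f <-> (b <-> f)) <-> (a <-> d)) <-> b) <-> c) -> (a <-> ~(((d ^ ~(f ^ b)) <-> a) <-> f))) ^ f) = F ^ F = F

F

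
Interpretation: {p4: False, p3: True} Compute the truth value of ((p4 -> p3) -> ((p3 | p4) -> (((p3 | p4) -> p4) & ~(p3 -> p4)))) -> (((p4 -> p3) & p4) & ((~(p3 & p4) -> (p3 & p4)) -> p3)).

True

p4 -> p3 = False -> True = True
p3 | p4 = True | False = True
p3 | p4 = True | False = True
(p3 | p4) -> p4 = True -> False = False
p3 -> p4 = True -> False = False
~(p3 -> p4) = ~False = True
((p3 | p4) -> p4) & ~(p3 -> p4) = False & True = False
(p3 | p4) -> (((p3 | p4) -> p4) & ~(p3 -> p4)) = True -> False = False
(p4 -> p3) -> ((p3 | p4) -> (((p3 | p4) -> p4) & ~(p3 -> p4))) = True -> False = False
p4 -> p3 = False -> True = True
(p4 -> p3) & p4 = True & False = False
p3 & p4 = True & False = False
~(p3 & p4) = ~False = True
p3 & p4 = True & False = False
~(p3 & p4) -> (p3 & p4) = True -> False = False
(~(p3 & p4) -> (p3 & p4)) -> p3 = False -> True = True
((p4 -> p3) & p4) & ((~(p3 & p4) -> (p3 & p4)) -> p3) = False & True = False
((p4 -> p3) -> ((p3 | p4) -> (((p3 | p4) -> p4) & ~(p3 -> p4)))) -> (((p4 -> p3) & p4) & ((~(p3 & p4) -> (p3 & p4)) -> p3)) = False -> False = True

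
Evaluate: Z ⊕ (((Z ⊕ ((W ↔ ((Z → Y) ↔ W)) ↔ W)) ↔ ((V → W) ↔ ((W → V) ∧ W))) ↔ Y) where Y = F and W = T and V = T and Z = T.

T

Substituting Y=F, W=T, V=T, Z=T:
Z → Y = T → F = F
(Z → Y) ↔ W = F ↔ T = F
W ↔ ((Z → Y) ↔ W) = T ↔ F = F
(W ↔ ((Z → Y) ↔ W)) ↔ W = F ↔ T = F
Z ⊕ ((W ↔ ((Z → Y) ↔ W)) ↔ W) = T ⊕ F = T
V → W = T → T = T
W → V = T → T = T
(W → V) ∧ W = T ∧ T = T
(V → W) ↔ ((W → V) ∧ W) = T ↔ T = T
(Z ⊕ ((W ↔ ((Z → Y) ↔ W)) ↔ W)) ↔ ((V → W) ↔ ((W → V) ∧ W)) = T ↔ T = T
((Z ⊕ ((W ↔ ((Z → Y) ↔ W)) ↔ W)) ↔ ((V → W) ↔ ((W → V) ∧ W))) ↔ Y = T ↔ F = F
Z ⊕ (((Z ⊕ ((W ↔ ((Z → Y) ↔ W)) ↔ W)) ↔ ((V → W) ↔ ((W → V) ∧ W))) ↔ Y) = T ⊕ F = T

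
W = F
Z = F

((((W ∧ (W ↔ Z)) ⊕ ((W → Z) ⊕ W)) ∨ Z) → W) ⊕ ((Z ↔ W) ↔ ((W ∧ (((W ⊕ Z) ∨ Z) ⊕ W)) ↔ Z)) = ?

W ↔ Z = F ↔ F = T
W ∧ (W ↔ Z) = F ∧ T = F
W → Z = F → F = T
(W → Z) ⊕ W = T ⊕ F = T
(W ∧ (W ↔ Z)) ⊕ ((W → Z) ⊕ W) = F ⊕ T = T
((W ∧ (W ↔ Z)) ⊕ ((W → Z) ⊕ W)) ∨ Z = T ∨ F = T
(((W ∧ (W ↔ Z)) ⊕ ((W → Z) ⊕ W)) ∨ Z) → W = T → F = F
Z ↔ W = F ↔ F = T
W ⊕ Z = F ⊕ F = F
(W ⊕ Z) ∨ Z = F ∨ F = F
((W ⊕ Z) ∨ Z) ⊕ W = F ⊕ F = F
W ∧ (((W ⊕ Z) ∨ Z) ⊕ W) = F ∧ F = F
(W ∧ (((W ⊕ Z) ∨ Z) ⊕ W)) ↔ Z = F ↔ F = T
(Z ↔ W) ↔ ((W ∧ (((W ⊕ Z) ∨ Z) ⊕ W)) ↔ Z) = T ↔ T = T
((((W ∧ (W ↔ Z)) ⊕ ((W → Z) ⊕ W)) ∨ Z) → W) ⊕ ((Z ↔ W) ↔ ((W ∧ (((W ⊕ Z) ∨ Z) ⊕ W)) ↔ Z)) = F ⊕ T = T

T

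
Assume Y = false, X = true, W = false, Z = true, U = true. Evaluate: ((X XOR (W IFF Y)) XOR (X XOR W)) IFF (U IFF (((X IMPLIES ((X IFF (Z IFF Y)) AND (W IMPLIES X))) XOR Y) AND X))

W IFF Y = false IFF false = true
X XOR (W IFF Y) = true XOR true = false
X XOR W = true XOR false = true
(X XOR (W IFF Y)) XOR (X XOR W) = false XOR true = true
Z IFF Y = true IFF false = false
X IFF (Z IFF Y) = true IFF false = false
W IMPLIES X = false IMPLIES true = true
(X IFF (Z IFF Y)) AND (W IMPLIES X) = false AND true = false
X IMPLIES ((X IFF (Z IFF Y)) AND (W IMPLIES X)) = true IMPLIES false = false
(X IMPLIES ((X IFF (Z IFF Y)) AND (W IMPLIES X))) XOR Y = false XOR false = false
((X IMPLIES ((X IFF (Z IFF Y)) AND (W IMPLIES X))) XOR Y) AND X = false AND true = false
U IFF (((X IMPLIES ((X IFF (Z IFF Y)) AND (W IMPLIES X))) XOR Y) AND X) = true IFF false = false
((X XOR (W IFF Y)) XOR (X XOR W)) IFF (U IFF (((X IMPLIES ((X IFF (Z IFF Y)) AND (W IMPLIES X))) XOR Y) AND X)) = true IFF false = false

false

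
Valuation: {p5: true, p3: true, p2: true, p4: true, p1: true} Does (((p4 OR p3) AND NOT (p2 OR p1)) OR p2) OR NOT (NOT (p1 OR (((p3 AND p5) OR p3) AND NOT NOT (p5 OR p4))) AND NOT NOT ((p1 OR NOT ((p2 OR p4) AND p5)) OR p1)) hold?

p4 OR p3 = true OR true = true
p2 OR p1 = true OR true = true
NOT (p2 OR p1) = NOT true = false
(p4 OR p3) AND NOT (p2 OR p1) = true AND false = false
((p4 OR p3) AND NOT (p2 OR p1)) OR p2 = false OR true = true
p3 AND p5 = true AND true = true
(p3 AND p5) OR p3 = true OR true = true
p5 OR p4 = true OR true = true
NOT (p5 OR p4) = NOT true = false
NOT NOT (p5 OR p4) = NOT false = true
((p3 AND p5) OR p3) AND NOT NOT (p5 OR p4) = true AND true = true
p1 OR (((p3 AND p5) OR p3) AND NOT NOT (p5 OR p4)) = true OR true = true
NOT (p1 OR (((p3 AND p5) OR p3) AND NOT NOT (p5 OR p4))) = NOT true = false
p2 OR p4 = true OR true = true
(p2 OR p4) AND p5 = true AND true = true
NOT ((p2 OR p4) AND p5) = NOT true = false
p1 OR NOT ((p2 OR p4) AND p5) = true OR false = true
(p1 OR NOT ((p2 OR p4) AND p5)) OR p1 = true OR true = true
NOT ((p1 OR NOT ((p2 OR p4) AND p5)) OR p1) = NOT true = false
NOT NOT ((p1 OR NOT ((p2 OR p4) AND p5)) OR p1) = NOT false = true
NOT (p1 OR (((p3 AND p5) OR p3) AND NOT NOT (p5 OR p4))) AND NOT NOT ((p1 OR NOT ((p2 OR p4) AND p5)) OR p1) = false AND true = false
NOT (NOT (p1 OR (((p3 AND p5) OR p3) AND NOT NOT (p5 OR p4))) AND NOT NOT ((p1 OR NOT ((p2 OR p4) AND p5)) OR p1)) = NOT false = true
(((p4 OR p3) AND NOT (p2 OR p1)) OR p2) OR NOT (NOT (p1 OR (((p3 AND p5) OR p3) AND NOT NOT (p5 OR p4))) AND NOT NOT ((p1 OR NOT ((p2 OR p4) AND p5)) OR p1)) = true OR true = true

true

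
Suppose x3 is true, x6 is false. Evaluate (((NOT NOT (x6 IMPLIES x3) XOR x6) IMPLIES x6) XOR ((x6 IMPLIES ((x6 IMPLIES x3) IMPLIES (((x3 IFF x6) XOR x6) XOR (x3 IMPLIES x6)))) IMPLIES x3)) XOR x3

F

Substituting x3=T, x6=F:
x6 IMPLIES x3 = F IMPLIES T = T
NOT (x6 IMPLIES x3) = NOT T = F
NOT NOT (x6 IMPLIES x3) = NOT F = T
NOT NOT (x6 IMPLIES x3) XOR x6 = T XOR F = T
(NOT NOT (x6 IMPLIES x3) XOR x6) IMPLIES x6 = T IMPLIES F = F
x6 IMPLIES x3 = F IMPLIES T = T
x3 IFF x6 = T IFF F = F
(x3 IFF x6) XOR x6 = F XOR F = F
x3 IMPLIES x6 = T IMPLIES F = F
((x3 IFF x6) XOR x6) XOR (x3 IMPLIES x6) = F XOR F = F
(x6 IMPLIES x3) IMPLIES (((x3 IFF x6) XOR x6) XOR (x3 IMPLIES x6)) = T IMPLIES F = F
x6 IMPLIES ((x6 IMPLIES x3) IMPLIES (((x3 IFF x6) XOR x6) XOR (x3 IMPLIES x6))) = F IMPLIES F = T
(x6 IMPLIES ((x6 IMPLIES x3) IMPLIES (((x3 IFF x6) XOR x6) XOR (x3 IMPLIES x6)))) IMPLIES x3 = T IMPLIES T = T
((NOT NOT (x6 IMPLIES x3) XOR x6) IMPLIES x6) XOR ((x6 IMPLIES ((x6 IMPLIES x3) IMPLIES (((x3 IFF x6) XOR x6) XOR (x3 IMPLIES x6)))) IMPLIES x3) = F XOR T = T
(((NOT NOT (x6 IMPLIES x3) XOR x6) IMPLIES x6) XOR ((x6 IMPLIES ((x6 IMPLIES x3) IMPLIES (((x3 IFF x6) XOR x6) XOR (x3 IMPLIES x6)))) IMPLIES x3)) XOR x3 = T XOR T = F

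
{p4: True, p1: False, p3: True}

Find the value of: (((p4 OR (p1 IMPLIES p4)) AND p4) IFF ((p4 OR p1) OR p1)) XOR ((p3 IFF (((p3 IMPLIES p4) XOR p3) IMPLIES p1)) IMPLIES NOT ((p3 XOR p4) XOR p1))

False

p1 IMPLIES p4 = False IMPLIES True = True
p4 OR (p1 IMPLIES p4) = True OR True = True
(p4 OR (p1 IMPLIES p4)) AND p4 = True AND True = True
p4 OR p1 = True OR False = True
(p4 OR p1) OR p1 = True OR False = True
((p4 OR (p1 IMPLIES p4)) AND p4) IFF ((p4 OR p1) OR p1) = True IFF True = True
p3 IMPLIES p4 = True IMPLIES True = True
(p3 IMPLIES p4) XOR p3 = True XOR True = False
((p3 IMPLIES p4) XOR p3) IMPLIES p1 = False IMPLIES False = True
p3 IFF (((p3 IMPLIES p4) XOR p3) IMPLIES p1) = True IFF True = True
p3 XOR p4 = True XOR True = False
(p3 XOR p4) XOR p1 = False XOR False = False
NOT ((p3 XOR p4) XOR p1) = NOT False = True
(p3 IFF (((p3 IMPLIES p4) XOR p3) IMPLIES p1)) IMPLIES NOT ((p3 XOR p4) XOR p1) = True IMPLIES True = True
(((p4 OR (p1 IMPLIES p4)) AND p4) IFF ((p4 OR p1) OR p1)) XOR ((p3 IFF (((p3 IMPLIES p4) XOR p3) IMPLIES p1)) IMPLIES NOT ((p3 XOR p4) XOR p1)) = True XOR True = False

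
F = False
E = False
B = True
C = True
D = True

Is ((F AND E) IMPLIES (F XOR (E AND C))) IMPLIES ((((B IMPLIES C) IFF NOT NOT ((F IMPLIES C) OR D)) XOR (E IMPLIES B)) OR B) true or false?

True

Substituting F=False, E=False, B=True, C=True, D=True:
F AND E = False AND False = False
E AND C = False AND True = False
F XOR (E AND C) = False XOR False = False
(F AND E) IMPLIES (F XOR (E AND C)) = False IMPLIES False = True
B IMPLIES C = True IMPLIES True = True
F IMPLIES C = False IMPLIES True = True
(F IMPLIES C) OR D = True OR True = True
NOT ((F IMPLIES C) OR D) = NOT True = False
NOT NOT ((F IMPLIES C) OR D) = NOT False = True
(B IMPLIES C) IFF NOT NOT ((F IMPLIES C) OR D) = True IFF True = True
E IMPLIES B = False IMPLIES True = True
((B IMPLIES C) IFF NOT NOT ((F IMPLIES C) OR D)) XOR (E IMPLIES B) = True XOR True = False
(((B IMPLIES C) IFF NOT NOT ((F IMPLIES C) OR D)) XOR (E IMPLIES B)) OR B = False OR True = True
((F AND E) IMPLIES (F XOR (E AND C))) IMPLIES ((((B IMPLIES C) IFF NOT NOT ((F IMPLIES C) OR D)) XOR (E IMPLIES B)) OR B) = True IMPLIES True = True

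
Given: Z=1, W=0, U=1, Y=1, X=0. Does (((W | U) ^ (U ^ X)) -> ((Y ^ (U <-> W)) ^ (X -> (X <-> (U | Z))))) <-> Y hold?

1

W | U = 0 | 1 = 1
U ^ X = 1 ^ 0 = 1
(W | U) ^ (U ^ X) = 1 ^ 1 = 0
U <-> W = 1 <-> 0 = 0
Y ^ (U <-> W) = 1 ^ 0 = 1
U | Z = 1 | 1 = 1
X <-> (U | Z) = 0 <-> 1 = 0
X -> (X <-> (U | Z)) = 0 -> 0 = 1
(Y ^ (U <-> W)) ^ (X -> (X <-> (U | Z))) = 1 ^ 1 = 0
((W | U) ^ (U ^ X)) -> ((Y ^ (U <-> W)) ^ (X -> (X <-> (U | Z)))) = 0 -> 0 = 1
(((W | U) ^ (U ^ X)) -> ((Y ^ (U <-> W)) ^ (X -> (X <-> (U | Z))))) <-> Y = 1 <-> 1 = 1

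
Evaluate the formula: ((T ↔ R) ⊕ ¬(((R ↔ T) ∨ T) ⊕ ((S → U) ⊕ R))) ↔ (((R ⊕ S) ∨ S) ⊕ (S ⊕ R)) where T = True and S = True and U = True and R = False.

False

T ↔ R = True ↔ False = False
R ↔ T = False ↔ True = False
(R ↔ T) ∨ T = False ∨ True = True
S → U = True → True = True
(S → U) ⊕ R = True ⊕ False = True
((R ↔ T) ∨ T) ⊕ ((S → U) ⊕ R) = True ⊕ True = False
¬(((R ↔ T) ∨ T) ⊕ ((S → U) ⊕ R)) = ¬False = True
(T ↔ R) ⊕ ¬(((R ↔ T) ∨ T) ⊕ ((S → U) ⊕ R)) = False ⊕ True = True
R ⊕ S = False ⊕ True = True
(R ⊕ S) ∨ S = True ∨ True = True
S ⊕ R = True ⊕ False = True
((R ⊕ S) ∨ S) ⊕ (S ⊕ R) = True ⊕ True = False
((T ↔ R) ⊕ ¬(((R ↔ T) ∨ T) ⊕ ((S → U) ⊕ R))) ↔ (((R ⊕ S) ∨ S) ⊕ (S ⊕ R)) = True ↔ False = False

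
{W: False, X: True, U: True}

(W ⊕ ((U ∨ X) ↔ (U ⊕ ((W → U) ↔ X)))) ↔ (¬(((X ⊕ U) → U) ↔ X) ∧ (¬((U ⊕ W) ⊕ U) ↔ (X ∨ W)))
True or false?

U ∨ X = True ∨ True = True
W → U = False → True = True
(W → U) ↔ X = True ↔ True = True
U ⊕ ((W → U) ↔ X) = True ⊕ True = False
(U ∨ X) ↔ (U ⊕ ((W → U) ↔ X)) = True ↔ False = False
W ⊕ ((U ∨ X) ↔ (U ⊕ ((W → U) ↔ X))) = False ⊕ False = False
X ⊕ U = True ⊕ True = False
(X ⊕ U) → U = False → True = True
((X ⊕ U) → U) ↔ X = True ↔ True = True
¬(((X ⊕ U) → U) ↔ X) = ¬True = False
U ⊕ W = True ⊕ False = True
(U ⊕ W) ⊕ U = True ⊕ True = False
¬((U ⊕ W) ⊕ U) = ¬False = True
X ∨ W = True ∨ False = True
¬((U ⊕ W) ⊕ U) ↔ (X ∨ W) = True ↔ True = True
¬(((X ⊕ U) → U) ↔ X) ∧ (¬((U ⊕ W) ⊕ U) ↔ (X ∨ W)) = False ∧ True = False
(W ⊕ ((U ∨ X) ↔ (U ⊕ ((W → U) ↔ X)))) ↔ (¬(((X ⊕ U) → U) ↔ X) ∧ (¬((U ⊕ W) ⊕ U) ↔ (X ∨ W))) = False ↔ False = True

True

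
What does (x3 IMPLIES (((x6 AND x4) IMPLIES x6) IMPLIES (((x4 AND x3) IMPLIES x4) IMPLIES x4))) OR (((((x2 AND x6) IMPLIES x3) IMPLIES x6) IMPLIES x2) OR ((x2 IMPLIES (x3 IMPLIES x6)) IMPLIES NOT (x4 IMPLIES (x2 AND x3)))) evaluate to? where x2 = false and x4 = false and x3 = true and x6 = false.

x6 AND x4 = false AND false = false
(x6 AND x4) IMPLIES x6 = false IMPLIES false = true
x4 AND x3 = false AND true = false
(x4 AND x3) IMPLIES x4 = false IMPLIES false = true
((x4 AND x3) IMPLIES x4) IMPLIES x4 = true IMPLIES false = false
((x6 AND x4) IMPLIES x6) IMPLIES (((x4 AND x3) IMPLIES x4) IMPLIES x4) = true IMPLIES false = false
x3 IMPLIES (((x6 AND x4) IMPLIES x6) IMPLIES (((x4 AND x3) IMPLIES x4) IMPLIES x4)) = true IMPLIES false = false
x2 AND x6 = false AND false = false
(x2 AND x6) IMPLIES x3 = false IMPLIES true = true
((x2 AND x6) IMPLIES x3) IMPLIES x6 = true IMPLIES false = false
(((x2 AND x6) IMPLIES x3) IMPLIES x6) IMPLIES x2 = false IMPLIES false = true
x3 IMPLIES x6 = true IMPLIES false = false
x2 IMPLIES (x3 IMPLIES x6) = false IMPLIES false = true
x2 AND x3 = false AND true = false
x4 IMPLIES (x2 AND x3) = false IMPLIES false = true
NOT (x4 IMPLIES (x2 AND x3)) = NOT true = false
(x2 IMPLIES (x3 IMPLIES x6)) IMPLIES NOT (x4 IMPLIES (x2 AND x3)) = true IMPLIES false = false
((((x2 AND x6) IMPLIES x3) IMPLIES x6) IMPLIES x2) OR ((x2 IMPLIES (x3 IMPLIES x6)) IMPLIES NOT (x4 IMPLIES (x2 AND x3))) = true OR false = true
(x3 IMPLIES (((x6 AND x4) IMPLIES x6) IMPLIES (((x4 AND x3) IMPLIES x4) IMPLIES x4))) OR (((((x2 AND x6) IMPLIES x3) IMPLIES x6) IMPLIES x2) OR ((x2 IMPLIES (x3 IMPLIES x6)) IMPLIES NOT (x4 IMPLIES (x2 AND x3)))) = false OR true = true

true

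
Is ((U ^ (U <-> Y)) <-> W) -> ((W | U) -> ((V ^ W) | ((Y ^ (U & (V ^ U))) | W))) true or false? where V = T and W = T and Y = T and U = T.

U <-> Y = T <-> T = T
U ^ (U <-> Y) = T ^ T = F
(U ^ (U <-> Y)) <-> W = F <-> T = F
W | U = T | T = T
V ^ W = T ^ T = F
V ^ U = T ^ T = F
U & (V ^ U) = T & F = F
Y ^ (U & (V ^ U)) = T ^ F = T
(Y ^ (U & (V ^ U))) | W = T | T = T
(V ^ W) | ((Y ^ (U & (V ^ U))) | W) = F | T = T
(W | U) -> ((V ^ W) | ((Y ^ (U & (V ^ U))) | W)) = T -> T = T
((U ^ (U <-> Y)) <-> W) -> ((W | U) -> ((V ^ W) | ((Y ^ (U & (V ^ U))) | W))) = F -> T = T

T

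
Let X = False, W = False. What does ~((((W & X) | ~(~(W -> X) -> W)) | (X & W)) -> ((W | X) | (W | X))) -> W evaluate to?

True

Substituting X=False, W=False:
W & X = False & False = False
W -> X = False -> False = True
~(W -> X) = ~True = False
~(W -> X) -> W = False -> False = True
~(~(W -> X) -> W) = ~True = False
(W & X) | ~(~(W -> X) -> W) = False | False = False
X & W = False & False = False
((W & X) | ~(~(W -> X) -> W)) | (X & W) = False | False = False
W | X = False | False = False
W | X = False | False = False
(W | X) | (W | X) = False | False = False
(((W & X) | ~(~(W -> X) -> W)) | (X & W)) -> ((W | X) | (W | X)) = False -> False = True
~((((W & X) | ~(~(W -> X) -> W)) | (X & W)) -> ((W | X) | (W | X))) = ~True = False
~((((W & X) | ~(~(W -> X) -> W)) | (X & W)) -> ((W | X) | (W | X))) -> W = False -> False = True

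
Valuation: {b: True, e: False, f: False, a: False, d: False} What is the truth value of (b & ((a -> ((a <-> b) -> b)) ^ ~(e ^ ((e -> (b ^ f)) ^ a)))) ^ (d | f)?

True

a <-> b = False <-> True = False
(a <-> b) -> b = False -> True = True
a -> ((a <-> b) -> b) = False -> True = True
b ^ f = True ^ False = True
e -> (b ^ f) = False -> True = True
(e -> (b ^ f)) ^ a = True ^ False = True
e ^ ((e -> (b ^ f)) ^ a) = False ^ True = True
~(e ^ ((e -> (b ^ f)) ^ a)) = ~True = False
(a -> ((a <-> b) -> b)) ^ ~(e ^ ((e -> (b ^ f)) ^ a)) = True ^ False = True
b & ((a -> ((a <-> b) -> b)) ^ ~(e ^ ((e -> (b ^ f)) ^ a))) = True & True = True
d | f = False | False = False
(b & ((a -> ((a <-> b) -> b)) ^ ~(e ^ ((e -> (b ^ f)) ^ a)))) ^ (d | f) = True ^ False = True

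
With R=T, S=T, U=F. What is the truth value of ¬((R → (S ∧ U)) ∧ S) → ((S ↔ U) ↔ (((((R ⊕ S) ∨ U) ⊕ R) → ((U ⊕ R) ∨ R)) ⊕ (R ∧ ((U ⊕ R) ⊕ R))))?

F

Substituting R=T, S=T, U=F:
S ∧ U = T ∧ F = F
R → (S ∧ U) = T → F = F
(R → (S ∧ U)) ∧ S = F ∧ T = F
¬((R → (S ∧ U)) ∧ S) = ¬F = T
S ↔ U = T ↔ F = F
R ⊕ S = T ⊕ T = F
(R ⊕ S) ∨ U = F ∨ F = F
((R ⊕ S) ∨ U) ⊕ R = F ⊕ T = T
U ⊕ R = F ⊕ T = T
(U ⊕ R) ∨ R = T ∨ T = T
(((R ⊕ S) ∨ U) ⊕ R) → ((U ⊕ R) ∨ R) = T → T = T
U ⊕ R = F ⊕ T = T
(U ⊕ R) ⊕ R = T ⊕ T = F
R ∧ ((U ⊕ R) ⊕ R) = T ∧ F = F
((((R ⊕ S) ∨ U) ⊕ R) → ((U ⊕ R) ∨ R)) ⊕ (R ∧ ((U ⊕ R) ⊕ R)) = T ⊕ F = T
(S ↔ U) ↔ (((((R ⊕ S) ∨ U) ⊕ R) → ((U ⊕ R) ∨ R)) ⊕ (R ∧ ((U ⊕ R) ⊕ R))) = F ↔ T = F
¬((R → (S ∧ U)) ∧ S) → ((S ↔ U) ↔ (((((R ⊕ S) ∨ U) ⊕ R) → ((U ⊕ R) ∨ R)) ⊕ (R ∧ ((U ⊕ R) ⊕ R)))) = T → F = F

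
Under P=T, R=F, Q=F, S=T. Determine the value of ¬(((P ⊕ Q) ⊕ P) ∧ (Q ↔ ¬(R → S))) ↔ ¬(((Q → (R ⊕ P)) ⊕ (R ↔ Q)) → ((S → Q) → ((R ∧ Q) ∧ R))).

F

P ⊕ Q = T ⊕ F = T
(P ⊕ Q) ⊕ P = T ⊕ T = F
R → S = F → T = T
¬(R → S) = ¬T = F
Q ↔ ¬(R → S) = F ↔ F = T
((P ⊕ Q) ⊕ P) ∧ (Q ↔ ¬(R → S)) = F ∧ T = F
¬(((P ⊕ Q) ⊕ P) ∧ (Q ↔ ¬(R → S))) = ¬F = T
R ⊕ P = F ⊕ T = T
Q → (R ⊕ P) = F → T = T
R ↔ Q = F ↔ F = T
(Q → (R ⊕ P)) ⊕ (R ↔ Q) = T ⊕ T = F
S → Q = T → F = F
R ∧ Q = F ∧ F = F
(R ∧ Q) ∧ R = F ∧ F = F
(S → Q) → ((R ∧ Q) ∧ R) = F → F = T
((Q → (R ⊕ P)) ⊕ (R ↔ Q)) → ((S → Q) → ((R ∧ Q) ∧ R)) = F → T = T
¬(((Q → (R ⊕ P)) ⊕ (R ↔ Q)) → ((S → Q) → ((R ∧ Q) ∧ R))) = ¬T = F
¬(((P ⊕ Q) ⊕ P) ∧ (Q ↔ ¬(R → S))) ↔ ¬(((Q → (R ⊕ P)) ⊕ (R ↔ Q)) → ((S → Q) → ((R ∧ Q) ∧ R))) = T ↔ F = F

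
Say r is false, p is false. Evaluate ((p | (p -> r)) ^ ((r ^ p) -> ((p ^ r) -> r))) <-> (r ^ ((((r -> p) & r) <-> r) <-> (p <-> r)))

0

p -> r = 0 -> 0 = 1
p | (p -> r) = 0 | 1 = 1
r ^ p = 0 ^ 0 = 0
p ^ r = 0 ^ 0 = 0
(p ^ r) -> r = 0 -> 0 = 1
(r ^ p) -> ((p ^ r) -> r) = 0 -> 1 = 1
(p | (p -> r)) ^ ((r ^ p) -> ((p ^ r) -> r)) = 1 ^ 1 = 0
r -> p = 0 -> 0 = 1
(r -> p) & r = 1 & 0 = 0
((r -> p) & r) <-> r = 0 <-> 0 = 1
p <-> r = 0 <-> 0 = 1
(((r -> p) & r) <-> r) <-> (p <-> r) = 1 <-> 1 = 1
r ^ ((((r -> p) & r) <-> r) <-> (p <-> r)) = 0 ^ 1 = 1
((p | (p -> r)) ^ ((r ^ p) -> ((p ^ r) -> r))) <-> (r ^ ((((r -> p) & r) <-> r) <-> (p <-> r))) = 0 <-> 1 = 0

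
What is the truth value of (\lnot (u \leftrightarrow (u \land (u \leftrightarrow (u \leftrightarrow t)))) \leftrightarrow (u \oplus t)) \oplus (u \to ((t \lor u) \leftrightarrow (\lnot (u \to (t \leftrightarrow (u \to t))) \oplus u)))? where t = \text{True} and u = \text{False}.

\text{True}

u \leftrightarrow t = \text{False} \leftrightarrow \text{True} = \text{False}
u \leftrightarrow (u \leftrightarrow t) = \text{False} \leftrightarrow \text{False} = \text{True}
u \land (u \leftrightarrow (u \leftrightarrow t)) = \text{False} \land \text{True} = \text{False}
u \leftrightarrow (u \land (u \leftrightarrow (u \leftrightarrow t))) = \text{False} \leftrightarrow \text{False} = \text{True}
\lnot (u \leftrightarrow (u \land (u \leftrightarrow (u \leftrightarrow t)))) = \lnot \text{True} = \text{False}
u \oplus t = \text{False} \oplus \text{True} = \text{True}
\lnot (u \leftrightarrow (u \land (u \leftrightarrow (u \leftrightarrow t)))) \leftrightarrow (u \oplus t) = \text{False} \leftrightarrow \text{True} = \text{False}
t \lor u = \text{True} \lor \text{False} = \text{True}
u \to t = \text{False} \to \text{True} = \text{True}
t \leftrightarrow (u \to t) = \text{True} \leftrightarrow \text{True} = \text{True}
u \to (t \leftrightarrow (u \to t)) = \text{False} \to \text{True} = \text{True}
\lnot (u \to (t \leftrightarrow (u \to t))) = \lnot \text{True} = \text{False}
\lnot (u \to (t \leftrightarrow (u \to t))) \oplus u = \text{False} \oplus \text{False} = \text{False}
(t \lor u) \leftrightarrow (\lnot (u \to (t \leftrightarrow (u \to t))) \oplus u) = \text{True} \leftrightarrow \text{False} = \text{False}
u \to ((t \lor u) \leftrightarrow (\lnot (u \to (t \leftrightarrow (u \to t))) \oplus u)) = \text{False} \to \text{False} = \text{True}
(\lnot (u \leftrightarrow (u \land (u \leftrightarrow (u \leftrightarrow t)))) \leftrightarrow (u \oplus t)) \oplus (u \to ((t \lor u) \leftrightarrow (\lnot (u \to (t \leftrightarrow (u \to t))) \oplus u))) = \text{False} \oplus \text{True} = \text{True}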